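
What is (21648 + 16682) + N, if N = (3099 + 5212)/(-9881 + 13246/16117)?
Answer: 6103490443843/159238831 ≈ 38329.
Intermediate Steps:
N = -133948387/159238831 (N = 8311/(-9881 + 13246*(1/16117)) = 8311/(-9881 + 13246/16117) = 8311/(-159238831/16117) = 8311*(-16117/159238831) = -133948387/159238831 ≈ -0.84118)
(21648 + 16682) + N = (21648 + 16682) - 133948387/159238831 = 38330 - 133948387/159238831 = 6103490443843/159238831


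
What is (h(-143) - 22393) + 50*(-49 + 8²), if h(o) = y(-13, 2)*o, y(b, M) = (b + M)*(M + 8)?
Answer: -5913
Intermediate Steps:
y(b, M) = (8 + M)*(M + b) (y(b, M) = (M + b)*(8 + M) = (8 + M)*(M + b))
h(o) = -110*o (h(o) = (2² + 8*2 + 8*(-13) + 2*(-13))*o = (4 + 16 - 104 - 26)*o = -110*o)
(h(-143) - 22393) + 50*(-49 + 8²) = (-110*(-143) - 22393) + 50*(-49 + 8²) = (15730 - 22393) + 50*(-49 + 64) = -6663 + 50*15 = -6663 + 750 = -5913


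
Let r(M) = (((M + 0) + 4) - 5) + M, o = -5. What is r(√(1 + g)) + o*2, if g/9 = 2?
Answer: -11 + 2*√19 ≈ -2.2822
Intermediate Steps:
g = 18 (g = 9*2 = 18)
r(M) = -1 + 2*M (r(M) = ((M + 4) - 5) + M = ((4 + M) - 5) + M = (-1 + M) + M = -1 + 2*M)
r(√(1 + g)) + o*2 = (-1 + 2*√(1 + 18)) - 5*2 = (-1 + 2*√19) - 10 = -11 + 2*√19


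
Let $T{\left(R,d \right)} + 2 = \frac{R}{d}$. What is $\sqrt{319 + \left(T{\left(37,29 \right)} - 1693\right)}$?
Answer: $\frac{i \sqrt{1156143}}{29} \approx 37.077 i$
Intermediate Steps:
$T{\left(R,d \right)} = -2 + \frac{R}{d}$
$\sqrt{319 + \left(T{\left(37,29 \right)} - 1693\right)} = \sqrt{319 - \left(1695 - \frac{37}{29}\right)} = \sqrt{319 + \left(\left(-2 + 37 \cdot \frac{1}{29}\right) - 1693\right)} = \sqrt{319 + \left(\left(-2 + \frac{37}{29}\right) - 1693\right)} = \sqrt{319 - \frac{49118}{29}} = \sqrt{- \frac{39867}{29}} = \frac{i \sqrt{1156143}}{29}$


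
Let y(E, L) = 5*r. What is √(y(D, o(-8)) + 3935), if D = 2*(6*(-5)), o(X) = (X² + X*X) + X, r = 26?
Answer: √4065 ≈ 63.757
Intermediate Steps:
o(X) = X + 2*X² (o(X) = (X² + X²) + X = 2*X² + X = X + 2*X²)
D = -60 (D = 2*(-30) = -60)
y(E, L) = 130 (y(E, L) = 5*26 = 130)
√(y(D, o(-8)) + 3935) = √(130 + 3935) = √4065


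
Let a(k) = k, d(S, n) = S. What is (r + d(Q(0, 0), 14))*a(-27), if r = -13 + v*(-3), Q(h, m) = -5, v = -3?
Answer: 243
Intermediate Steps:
r = -4 (r = -13 - 3*(-3) = -13 + 9 = -4)
(r + d(Q(0, 0), 14))*a(-27) = (-4 - 5)*(-27) = -9*(-27) = 243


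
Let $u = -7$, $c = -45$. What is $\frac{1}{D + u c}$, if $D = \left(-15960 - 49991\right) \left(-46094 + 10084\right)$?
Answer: $\frac{1}{2374895825} \approx 4.2107 \cdot 10^{-10}$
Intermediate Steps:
$D = 2374895510$ ($D = \left(-65951\right) \left(-36010\right) = 2374895510$)
$\frac{1}{D + u c} = \frac{1}{2374895510 - -315} = \frac{1}{2374895510 + 315} = \frac{1}{2374895825}$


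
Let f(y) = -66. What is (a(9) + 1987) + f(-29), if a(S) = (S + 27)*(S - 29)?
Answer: 1201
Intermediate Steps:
a(S) = (-29 + S)*(27 + S) (a(S) = (27 + S)*(-29 + S) = (-29 + S)*(27 + S))
(a(9) + 1987) + f(-29) = ((-783 + 9² - 2*9) + 1987) - 66 = ((-783 + 81 - 18) + 1987) - 66 = (-720 + 1987) - 66 = 1267 - 66 = 1201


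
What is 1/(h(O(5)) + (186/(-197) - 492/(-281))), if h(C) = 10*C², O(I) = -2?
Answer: 55357/2258938 ≈ 0.024506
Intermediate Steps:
1/(h(O(5)) + (186/(-197) - 492/(-281))) = 1/(10*(-2)² + (186/(-197) - 492/(-281))) = 1/(10*4 + (186*(-1/197) - 492*(-1/281))) = 1/(40 + (-186/197 + 492/281)) = 1/(40 + 44658/55357) = 1/(2258938/55357) = 55357/2258938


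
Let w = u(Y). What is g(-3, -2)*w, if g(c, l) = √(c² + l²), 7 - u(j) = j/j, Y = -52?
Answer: 6*√13 ≈ 21.633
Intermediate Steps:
u(j) = 6 (u(j) = 7 - j/j = 7 - 1*1 = 7 - 1 = 6)
w = 6
g(-3, -2)*w = √((-3)² + (-2)²)*6 = √(9 + 4)*6 = √13*6 = 6*√13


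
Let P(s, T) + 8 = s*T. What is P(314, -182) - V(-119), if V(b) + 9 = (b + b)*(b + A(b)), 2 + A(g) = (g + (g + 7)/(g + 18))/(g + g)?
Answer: -8668538/101 ≈ -85827.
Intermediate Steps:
A(g) = -2 + (g + (7 + g)/(18 + g))/(2*g) (A(g) = -2 + (g + (g + 7)/(g + 18))/(g + g) = -2 + (g + (7 + g)/(18 + g))/((2*g)) = -2 + (g + (7 + g)/(18 + g))*(1/(2*g)) = -2 + (g + (7 + g)/(18 + g))/(2*g))
V(b) = -9 + 2*b*(b + (7 - 53*b - 3*b²)/(2*b*(18 + b))) (V(b) = -9 + (b + b)*(b + (7 - 53*b - 3*b²)/(2*b*(18 + b))) = -9 + (2*b)*(b + (7 - 53*b - 3*b²)/(2*b*(18 + b))) = -9 + 2*b*(b + (7 - 53*b - 3*b²)/(2*b*(18 + b))))
P(s, T) = -8 + T*s (P(s, T) = -8 + s*T = -8 + T*s)
P(314, -182) - V(-119) = (-8 - 182*314) - (-155 - 62*(-119) + 2*(-119)³ + 33*(-119)²)/(18 - 119) = (-8 - 57148) - (-155 + 7378 + 2*(-1685159) + 33*14161)/(-101) = -57156 - (-1)*(-155 + 7378 - 3370318 + 467313)/101 = -57156 - (-1)*(-2895782)/101 = -57156 - 1*2895782/101 = -57156 - 2895782/101 = -8668538/101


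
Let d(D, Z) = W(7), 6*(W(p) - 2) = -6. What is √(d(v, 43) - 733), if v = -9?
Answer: 2*I*√183 ≈ 27.056*I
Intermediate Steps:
W(p) = 1 (W(p) = 2 + (⅙)*(-6) = 2 - 1 = 1)
d(D, Z) = 1
√(d(v, 43) - 733) = √(1 - 733) = √(-732) = 2*I*√183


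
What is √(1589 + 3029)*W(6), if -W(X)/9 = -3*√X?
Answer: 54*√6927 ≈ 4494.3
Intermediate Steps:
W(X) = 27*√X (W(X) = -(-27)*√X = 27*√X)
√(1589 + 3029)*W(6) = √(1589 + 3029)*(27*√6) = √4618*(27*√6) = 54*√6927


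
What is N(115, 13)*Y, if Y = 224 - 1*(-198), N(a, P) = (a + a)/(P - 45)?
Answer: -24265/8 ≈ -3033.1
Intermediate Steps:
N(a, P) = 2*a/(-45 + P) (N(a, P) = (2*a)/(-45 + P) = 2*a/(-45 + P))
Y = 422 (Y = 224 + 198 = 422)
N(115, 13)*Y = (2*115/(-45 + 13))*422 = (2*115/(-32))*422 = (2*115*(-1/32))*422 = -115/16*422 = -24265/8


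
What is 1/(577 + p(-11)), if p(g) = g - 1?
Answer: 1/565 ≈ 0.0017699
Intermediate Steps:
p(g) = -1 + g
1/(577 + p(-11)) = 1/(577 + (-1 - 11)) = 1/(577 - 12) = 1/565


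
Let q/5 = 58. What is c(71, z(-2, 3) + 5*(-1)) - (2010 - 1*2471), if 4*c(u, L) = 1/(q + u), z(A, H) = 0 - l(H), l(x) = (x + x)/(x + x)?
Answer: 665685/1444 ≈ 461.00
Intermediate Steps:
q = 290 (q = 5*58 = 290)
l(x) = 1 (l(x) = (2*x)/((2*x)) = (2*x)*(1/(2*x)) = 1)
z(A, H) = -1 (z(A, H) = 0 - 1*1 = 0 - 1 = -1)
c(u, L) = 1/(4*(290 + u))
c(71, z(-2, 3) + 5*(-1)) - (2010 - 1*2471) = 1/(4*(290 + 71)) - (2010 - 1*2471) = (¼)/361 - (2010 - 2471) = (¼)*(1/361) - 1*(-461) = 1/1444 + 461 = 665685/1444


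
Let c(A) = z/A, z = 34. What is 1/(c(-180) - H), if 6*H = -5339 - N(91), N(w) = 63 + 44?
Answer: 90/81673 ≈ 0.0011020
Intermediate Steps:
N(w) = 107
H = -2723/3 (H = (-5339 - 1*107)/6 = (-5339 - 107)/6 = (⅙)*(-5446) = -2723/3 ≈ -907.67)
c(A) = 34/A
1/(c(-180) - H) = 1/(34/(-180) - 1*(-2723/3)) = 1/(34*(-1/180) + 2723/3) = 1/(-17/90 + 2723/3) = 1/(81673/90) = 90/81673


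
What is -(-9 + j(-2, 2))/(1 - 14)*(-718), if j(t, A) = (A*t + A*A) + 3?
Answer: 4308/13 ≈ 331.38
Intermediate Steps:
j(t, A) = 3 + A² + A*t (j(t, A) = (A*t + A²) + 3 = (A² + A*t) + 3 = 3 + A² + A*t)
-(-9 + j(-2, 2))/(1 - 14)*(-718) = -(-9 + (3 + 2² + 2*(-2)))/(1 - 14)*(-718) = -(-9 + (3 + 4 - 4))/(-13)*(-718) = -(-9 + 3)*(-1)/13*(-718) = -(-6)*(-1)/13*(-718) = -1*6/13*(-718) = -6/13*(-718) = 4308/13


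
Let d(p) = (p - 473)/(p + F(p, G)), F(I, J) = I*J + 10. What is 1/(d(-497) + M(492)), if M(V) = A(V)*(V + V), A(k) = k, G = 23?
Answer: 5959/2884919237 ≈ 2.0656e-6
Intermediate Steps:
F(I, J) = 10 + I*J
d(p) = (-473 + p)/(10 + 24*p) (d(p) = (p - 473)/(p + (10 + p*23)) = (-473 + p)/(p + (10 + 23*p)) = (-473 + p)/(10 + 24*p))
M(V) = 2*V² (M(V) = V*(V + V) = V*(2*V) = 2*V²)
1/(d(-497) + M(492)) = 1/((-473 - 497)/(2*(5 + 12*(-497))) + 2*492²) = 1/((½)*(-970)/(5 - 5964) + 2*242064) = 1/((½)*(-970)/(-5959) + 484128) = 1/((½)*(-1/5959)*(-970) + 484128) = 1/(485/5959 + 484128) = 1/(2884919237/5959) = 5959/2884919237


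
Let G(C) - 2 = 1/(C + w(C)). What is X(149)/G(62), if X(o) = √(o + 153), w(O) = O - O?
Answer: 62*√302/125 ≈ 8.6196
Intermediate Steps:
w(O) = 0
G(C) = 2 + 1/C (G(C) = 2 + 1/(C + 0) = 2 + 1/C)
X(o) = √(153 + o)
X(149)/G(62) = √(153 + 149)/(2 + 1/62) = √302/(2 + 1/62) = √302/(125/62) = √302*(62/125) = 62*√302/125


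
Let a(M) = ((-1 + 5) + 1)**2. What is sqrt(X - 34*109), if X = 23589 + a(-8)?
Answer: 6*sqrt(553) ≈ 141.10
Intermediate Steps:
a(M) = 25 (a(M) = (4 + 1)**2 = 5**2 = 25)
X = 23614 (X = 23589 + 25 = 23614)
sqrt(X - 34*109) = sqrt(23614 - 34*109) = sqrt(23614 - 3706) = sqrt(19908) = 6*sqrt(553)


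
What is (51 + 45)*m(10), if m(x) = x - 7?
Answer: 288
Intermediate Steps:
m(x) = -7 + x
(51 + 45)*m(10) = (51 + 45)*(-7 + 10) = 96*3 = 288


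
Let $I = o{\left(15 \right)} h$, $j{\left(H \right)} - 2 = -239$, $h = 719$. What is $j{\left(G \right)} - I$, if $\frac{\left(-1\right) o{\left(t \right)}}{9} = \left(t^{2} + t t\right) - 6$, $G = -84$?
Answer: $2872887$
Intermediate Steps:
$o{\left(t \right)} = 54 - 18 t^{2}$ ($o{\left(t \right)} = - 9 \left(\left(t^{2} + t t\right) - 6\right) = - 9 \left(\left(t^{2} + t^{2}\right) - 6\right) = - 9 \left(2 t^{2} - 6\right) = - 9 \left(-6 + 2 t^{2}\right) = 54 - 18 t^{2}$)
$j{\left(H \right)} = -237$ ($j{\left(H \right)} = 2 - 239 = -237$)
$I = -2873124$ ($I = \left(54 - 18 \cdot 15^{2}\right) 719 = \left(54 - 4050\right) 719 = \left(-3996\right) 719 = -2873124$)
$j{\left(G \right)} - I = -237 - -2873124 = -237 + 2873124 = 2872887$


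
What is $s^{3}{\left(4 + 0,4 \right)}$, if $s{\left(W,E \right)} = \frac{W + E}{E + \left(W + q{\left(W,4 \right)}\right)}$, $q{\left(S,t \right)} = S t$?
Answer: $\frac{1}{27} \approx 0.037037$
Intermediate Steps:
$s{\left(W,E \right)} = \frac{E + W}{E + 5 W}$ ($s{\left(W,E \right)} = \frac{W + E}{E + \left(W + W 4\right)} = \frac{E + W}{E + \left(W + 4 W\right)} = \frac{E + W}{E + 5 W}$)
$s^{3}{\left(4 + 0,4 \right)} = \left(\frac{4 + \left(4 + 0\right)}{4 + 5 \left(4 + 0\right)}\right)^{3} = \left(\frac{4 + 4}{4 + 5 \cdot 4}\right)^{3} = \left(\frac{1}{4 + 20} \cdot 8\right)^{3} = \left(\frac{1}{24} \cdot 8\right)^{3} = \left(\frac{1}{3}\right)^{3} = \frac{1}{27}$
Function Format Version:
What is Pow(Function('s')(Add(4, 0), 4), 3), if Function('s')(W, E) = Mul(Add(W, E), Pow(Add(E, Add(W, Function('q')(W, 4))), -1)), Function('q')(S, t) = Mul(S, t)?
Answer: Rational(1, 27) ≈ 0.037037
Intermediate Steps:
Function('s')(W, E) = Mul(Pow(Add(E, Mul(5, W)), -1), Add(E, W)) (Function('s')(W, E) = Mul(Add(W, E), Pow(Add(E, Add(W, Mul(W, 4))), -1)) = Mul(Add(E, W), Pow(Add(E, Add(W, Mul(4, W))), -1)) = Mul(Add(E, W), Pow(Add(E, Mul(5, W)), -1)) = Mul(Pow(Add(E, Mul(5, W)), -1), Add(E, W)))
Pow(Function('s')(Add(4, 0), 4), 3) = Pow(Mul(Pow(Add(4, Mul(5, Add(4, 0))), -1), Add(4, Add(4, 0))), 3) = Pow(Mul(Pow(Add(4, Mul(5, 4)), -1), Add(4, 4)), 3) = Pow(Mul(Pow(Add(4, 20), -1), 8), 3) = Pow(Mul(Pow(24, -1), 8), 3) = Pow(Mul(Rational(1, 24), 8), 3) = Pow(Rational(1, 3), 3) = Rational(1, 27)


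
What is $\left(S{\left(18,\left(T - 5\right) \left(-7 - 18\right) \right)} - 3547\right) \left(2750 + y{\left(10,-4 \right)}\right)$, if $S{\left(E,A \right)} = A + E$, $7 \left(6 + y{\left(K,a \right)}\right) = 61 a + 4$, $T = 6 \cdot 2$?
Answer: $- \frac{70257472}{7} \approx -1.0037 \cdot 10^{7}$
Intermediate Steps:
$T = 12$
$y{\left(K,a \right)} = - \frac{38}{7} + \frac{61 a}{7}$ ($y{\left(K,a \right)} = -6 + \frac{61 a + 4}{7} = -6 + \frac{4 + 61 a}{7} = -6 + \left(\frac{4}{7} + \frac{61 a}{7}\right) = - \frac{38}{7} + \frac{61 a}{7}$)
$\left(S{\left(18,\left(T - 5\right) \left(-7 - 18\right) \right)} - 3547\right) \left(2750 + y{\left(10,-4 \right)}\right) = \left(\left(\left(12 - 5\right) \left(-7 - 18\right) + 18\right) - 3547\right) \left(2750 + \left(- \frac{38}{7} + \frac{61}{7} \left(-4\right)\right)\right) = \left(\left(7 \left(-25\right) + 18\right) - 3547\right) \left(2750 - \frac{282}{7}\right) = \left(\left(-175 + 18\right) - 3547\right) \left(2750 - \frac{282}{7}\right) = \left(-157 - 3547\right) \frac{18968}{7} = \left(-3704\right) \frac{18968}{7} = - \frac{70257472}{7}$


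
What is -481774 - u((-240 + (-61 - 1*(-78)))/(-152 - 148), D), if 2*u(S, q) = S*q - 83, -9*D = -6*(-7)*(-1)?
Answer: -433560811/900 ≈ -4.8173e+5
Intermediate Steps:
D = 14/3 (D = -(-6*(-7))*(-1)/9 = -14*(-1)/3 = -⅑*(-42) = 14/3 ≈ 4.6667)
u(S, q) = -83/2 + S*q/2 (u(S, q) = (S*q - 83)/2 = (-83 + S*q)/2 = -83/2 + S*q/2)
-481774 - u((-240 + (-61 - 1*(-78)))/(-152 - 148), D) = -481774 - (-83/2 + (½)*((-240 + (-61 - 1*(-78)))/(-152 - 148))*(14/3)) = -481774 - (-83/2 + (½)*((-240 + (-61 + 78))/(-300))*(14/3)) = -481774 - (-83/2 + (½)*((-240 + 17)*(-1/300))*(14/3)) = -481774 - (-83/2 + (½)*(-223*(-1/300))*(14/3)) = -481774 - (-83/2 + (½)*(223/300)*(14/3)) = -481774 - (-83/2 + 1561/900) = -481774 - 1*(-35789/900) = -481774 + 35789/900 = -433560811/900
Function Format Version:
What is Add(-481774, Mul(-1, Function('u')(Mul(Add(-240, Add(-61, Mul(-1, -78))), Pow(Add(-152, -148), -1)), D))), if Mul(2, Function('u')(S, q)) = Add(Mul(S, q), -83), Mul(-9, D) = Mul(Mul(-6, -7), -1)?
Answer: Rational(-433560811, 900) ≈ -4.8173e+5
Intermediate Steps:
D = Rational(14, 3) (D = Mul(Rational(-1, 9), Mul(Mul(-6, -7), -1)) = Mul(Rational(-1, 9), Mul(42, -1)) = Mul(Rational(-1, 9), -42) = Rational(14, 3) ≈ 4.6667)
Function('u')(S, q) = Add(Rational(-83, 2), Mul(Rational(1, 2), S, q)) (Function('u')(S, q) = Mul(Rational(1, 2), Add(Mul(S, q), -83)) = Mul(Rational(1, 2), Add(-83, Mul(S, q))) = Add(Rational(-83, 2), Mul(Rational(1, 2), S, q)))
Add(-481774, Mul(-1, Function('u')(Mul(Add(-240, Add(-61, Mul(-1, -78))), Pow(Add(-152, -148), -1)), D))) = Add(-481774, Mul(-1, Add(Rational(-83, 2), Mul(Rational(1, 2), Mul(Add(-240, Add(-61, Mul(-1, -78))), Pow(Add(-152, -148), -1)), Rational(14, 3))))) = Add(-481774, Mul(-1, Add(Rational(-83, 2), Mul(Rational(1, 2), Mul(Add(-240, Add(-61, 78)), Pow(-300, -1)), Rational(14, 3))))) = Add(-481774, Mul(-1, Add(Rational(-83, 2), Mul(Rational(1, 2), Mul(Add(-240, 17), Rational(-1, 300)), Rational(14, 3))))) = Add(-481774, Mul(-1, Add(Rational(-83, 2), Mul(Rational(1, 2), Mul(-223, Rational(-1, 300)), Rational(14, 3))))) = Add(-481774, Mul(-1, Add(Rational(-83, 2), Mul(Rational(1, 2), Rational(223, 300), Rational(14, 3))))) = Add(-481774, Mul(-1, Add(Rational(-83, 2), Rational(1561, 900)))) = Add(-481774, Mul(-1, Rational(-35789, 900))) = Add(-481774, Rational(35789, 900)) = Rational(-433560811, 900)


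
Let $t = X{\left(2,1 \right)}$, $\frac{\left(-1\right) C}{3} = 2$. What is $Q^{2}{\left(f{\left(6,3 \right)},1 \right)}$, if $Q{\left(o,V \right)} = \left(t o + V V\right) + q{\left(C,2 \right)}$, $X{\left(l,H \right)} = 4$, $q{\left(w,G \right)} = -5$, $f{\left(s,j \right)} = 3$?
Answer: $64$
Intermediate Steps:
$C = -6$ ($C = \left(-3\right) 2 = -6$)
$t = 4$
$Q{\left(o,V \right)} = -5 + V^{2} + 4 o$ ($Q{\left(o,V \right)} = \left(4 o + V V\right) - 5 = \left(4 o + V^{2}\right) - 5 = \left(V^{2} + 4 o\right) - 5 = -5 + V^{2} + 4 o$)
$Q^{2}{\left(f{\left(6,3 \right)},1 \right)} = \left(-5 + 1^{2} + 4 \cdot 3\right)^{2} = \left(-5 + 1 + 12\right)^{2} = 8^{2} = 64$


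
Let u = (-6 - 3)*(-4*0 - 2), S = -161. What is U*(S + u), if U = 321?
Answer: -45903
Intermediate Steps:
u = 18 (u = -9*(0 - 2) = -9*(-2) = 18)
U*(S + u) = 321*(-161 + 18) = 321*(-143) = -45903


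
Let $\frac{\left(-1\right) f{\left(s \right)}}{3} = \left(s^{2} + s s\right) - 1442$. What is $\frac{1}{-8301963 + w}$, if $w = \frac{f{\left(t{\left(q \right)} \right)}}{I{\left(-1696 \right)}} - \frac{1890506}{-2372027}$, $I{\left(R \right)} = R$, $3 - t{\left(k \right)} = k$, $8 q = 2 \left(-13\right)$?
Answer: $- \frac{32183662336}{267187625911139951} \approx -1.2045 \cdot 10^{-7}$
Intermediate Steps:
$q = - \frac{13}{4}$ ($q = \frac{2 \left(-13\right)}{8} = \frac{1}{8} \left(-26\right) = - \frac{13}{4} \approx -3.25$)
$t{\left(k \right)} = 3 - k$
$f{\left(s \right)} = 4326 - 6 s^{2}$ ($f{\left(s \right)} = - 3 \left(\left(s^{2} + s s\right) - 1442\right) = - 3 \left(\left(s^{2} + s^{2}\right) - 1442\right) = - 3 \left(2 s^{2} - 1442\right) = - 3 \left(-1442 + 2 s^{2}\right) = 4326 - 6 s^{2}$)
$w = - \frac{51993174383}{32183662336}$ ($w = \frac{4326 - 6 \left(3 - - \frac{13}{4}\right)^{2}}{-1696} - \frac{1890506}{-2372027} = \left(4326 - 6 \left(3 + \frac{13}{4}\right)^{2}\right) \left(- \frac{1}{1696}\right) - - \frac{1890506}{2372027} = \left(4326 - 6 \left(\frac{25}{4}\right)^{2}\right) \left(- \frac{1}{1696}\right) + \frac{1890506}{2372027} = \left(4326 - \frac{1875}{8}\right) \left(- \frac{1}{1696}\right) + \frac{1890506}{2372027} = \frac{32733}{8} \left(- \frac{1}{1696}\right) + \frac{1890506}{2372027} = - \frac{32733}{13568} + \frac{1890506}{2372027} = - \frac{51993174383}{32183662336} \approx -1.6155$)
$\frac{1}{-8301963 + w} = \frac{1}{-8301963 - \frac{51993174383}{32183662336}} = \frac{1}{- \frac{267187625911139951}{32183662336}} = - \frac{32183662336}{267187625911139951}$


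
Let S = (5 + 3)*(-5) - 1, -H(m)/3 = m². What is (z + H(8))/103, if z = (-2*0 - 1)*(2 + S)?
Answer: -153/103 ≈ -1.4854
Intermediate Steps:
H(m) = -3*m²
S = -41 (S = 8*(-5) - 1 = -40 - 1 = -41)
z = 39 (z = (-2*0 - 1)*(2 - 41) = (0 - 1)*(-39) = -1*(-39) = 39)
(z + H(8))/103 = (39 - 3*8²)/103 = (39 - 3*64)/103 = (39 - 192)/103 = (1/103)*(-153) = -153/103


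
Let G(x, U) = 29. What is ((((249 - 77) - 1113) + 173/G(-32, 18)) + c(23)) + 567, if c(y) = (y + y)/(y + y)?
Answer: -10644/29 ≈ -367.03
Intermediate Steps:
c(y) = 1 (c(y) = (2*y)/((2*y)) = (2*y)*(1/(2*y)) = 1)
((((249 - 77) - 1113) + 173/G(-32, 18)) + c(23)) + 567 = ((((249 - 77) - 1113) + 173/29) + 1) + 567 = (((172 - 1113) + 173*(1/29)) + 1) + 567 = ((-941 + 173/29) + 1) + 567 = (-27116/29 + 1) + 567 = -27087/29 + 567 = -10644/29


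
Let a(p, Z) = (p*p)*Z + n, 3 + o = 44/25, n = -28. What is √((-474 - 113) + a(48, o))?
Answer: I*√86799/5 ≈ 58.923*I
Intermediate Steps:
o = -31/25 (o = -3 + 44/25 = -31/25 ≈ -1.2400)
a(p, Z) = -28 + Z*p² (a(p, Z) = (p*p)*Z - 28 = p²*Z - 28 = Z*p² - 28 = -28 + Z*p²)
√((-474 - 113) + a(48, o)) = √((-474 - 113) + (-28 - 31/25*48²)) = √(-587 + (-28 - 31/25*2304)) = √(-587 + (-28 - 71424/25)) = √(-587 - 72124/25) = √(-86799/25) = I*√86799/5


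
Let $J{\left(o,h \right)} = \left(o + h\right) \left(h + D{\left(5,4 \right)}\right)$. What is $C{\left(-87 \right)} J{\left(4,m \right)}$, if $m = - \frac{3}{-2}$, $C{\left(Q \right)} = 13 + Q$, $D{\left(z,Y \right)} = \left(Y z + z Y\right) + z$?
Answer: $- \frac{37851}{2} \approx -18926.0$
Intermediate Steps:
$D{\left(z,Y \right)} = z + 2 Y z$ ($D{\left(z,Y \right)} = \left(Y z + Y z\right) + z = 2 Y z + z = z + 2 Y z$)
$m = \frac{3}{2}$ ($m = \left(-3\right) \left(- \frac{1}{2}\right) = \frac{3}{2} \approx 1.5$)
$J{\left(o,h \right)} = \left(45 + h\right) \left(h + o\right)$ ($J{\left(o,h \right)} = \left(o + h\right) \left(h + 5 \left(1 + 2 \cdot 4\right)\right) = \left(h + o\right) \left(h + 5 \left(1 + 8\right)\right) = \left(h + o\right) \left(h + 5 \cdot 9\right) = \left(h + o\right) \left(h + 45\right) = \left(h + o\right) \left(45 + h\right) = \left(45 + h\right) \left(h + o\right)$)
$C{\left(-87 \right)} J{\left(4,m \right)} = \left(13 - 87\right) \left(\left(\frac{3}{2}\right)^{2} + 45 \cdot \frac{3}{2} + 45 \cdot 4 + \frac{3}{2} \cdot 4\right) = - 74 \left(\frac{9}{4} + \frac{135}{2} + 180 + 6\right) = \left(-74\right) \frac{1023}{4} = - \frac{37851}{2}$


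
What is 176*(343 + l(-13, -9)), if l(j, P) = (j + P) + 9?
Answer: 58080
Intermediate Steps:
l(j, P) = 9 + P + j (l(j, P) = (P + j) + 9 = 9 + P + j)
176*(343 + l(-13, -9)) = 176*(343 + (9 - 9 - 13)) = 176*(343 - 13) = 176*330 = 58080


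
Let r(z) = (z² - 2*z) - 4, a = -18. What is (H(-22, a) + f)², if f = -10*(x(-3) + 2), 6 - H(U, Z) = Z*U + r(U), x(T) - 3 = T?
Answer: 872356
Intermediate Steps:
x(T) = 3 + T
r(z) = -4 + z² - 2*z
H(U, Z) = 10 - U² + 2*U - U*Z (H(U, Z) = 6 - (Z*U + (-4 + U² - 2*U)) = 6 - (U*Z + (-4 + U² - 2*U)) = 6 - (-4 + U² - 2*U + U*Z) = 6 + (4 - U² + 2*U - U*Z) = 10 - U² + 2*U - U*Z)
f = -20 (f = -10*((3 - 3) + 2) = -10*(0 + 2) = -10*2 = -20)
(H(-22, a) + f)² = ((10 - 1*(-22)² + 2*(-22) - 1*(-22)*(-18)) - 20)² = ((10 - 1*484 - 44 - 396) - 20)² = ((10 - 484 - 44 - 396) - 20)² = (-914 - 20)² = (-934)² = 872356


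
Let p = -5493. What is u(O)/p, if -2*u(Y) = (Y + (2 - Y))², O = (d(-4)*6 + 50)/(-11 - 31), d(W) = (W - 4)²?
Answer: 2/5493 ≈ 0.00036410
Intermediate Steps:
d(W) = (-4 + W)²
O = -31/3 (O = ((-4 - 4)²*6 + 50)/(-11 - 31) = ((-8)²*6 + 50)/(-42) = (64*6 + 50)*(-1/42) = (384 + 50)*(-1/42) = 434*(-1/42) = -31/3 ≈ -10.333)
u(Y) = -2 (u(Y) = -(Y + (2 - Y))²/2 = -½*2² = -½*4 = -2)
u(O)/p = -2/(-5493) = -2*(-1/5493) = 2/5493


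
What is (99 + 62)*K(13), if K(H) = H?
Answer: 2093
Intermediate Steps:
(99 + 62)*K(13) = (99 + 62)*13 = 161*13 = 2093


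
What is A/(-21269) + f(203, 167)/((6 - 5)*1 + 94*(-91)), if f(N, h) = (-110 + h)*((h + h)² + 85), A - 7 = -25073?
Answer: -45043892985/60637919 ≈ -742.83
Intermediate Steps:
A = -25066 (A = 7 - 25073 = -25066)
f(N, h) = (-110 + h)*(85 + 4*h²) (f(N, h) = (-110 + h)*((2*h)² + 85) = (-110 + h)*(4*h² + 85) = (-110 + h)*(85 + 4*h²))
A/(-21269) + f(203, 167)/((6 - 5)*1 + 94*(-91)) = -25066/(-21269) + (-9350 - 440*167² + 4*167³ + 85*167)/((6 - 5)*1 + 94*(-91)) = -25066*(-1/21269) + (-9350 - 440*27889 + 4*4657463 + 14195)/(1*1 - 8554) = 25066/21269 + (-9350 - 12271160 + 18629852 + 14195)/(1 - 8554) = 25066/21269 + 6363537/(-8553) = 25066/21269 + 6363537*(-1/8553) = 25066/21269 - 2121179/2851 = -45043892985/60637919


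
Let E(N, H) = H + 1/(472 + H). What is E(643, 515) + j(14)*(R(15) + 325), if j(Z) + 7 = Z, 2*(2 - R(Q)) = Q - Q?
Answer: 2767549/987 ≈ 2804.0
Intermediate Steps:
R(Q) = 2 (R(Q) = 2 - (Q - Q)/2 = 2 - ½*0 = 2 + 0 = 2)
j(Z) = -7 + Z
E(643, 515) + j(14)*(R(15) + 325) = (1 + 515² + 472*515)/(472 + 515) + (-7 + 14)*(2 + 325) = (1 + 265225 + 243080)/987 + 7*327 = (1/987)*508306 + 2289 = 508306/987 + 2289 = 2767549/987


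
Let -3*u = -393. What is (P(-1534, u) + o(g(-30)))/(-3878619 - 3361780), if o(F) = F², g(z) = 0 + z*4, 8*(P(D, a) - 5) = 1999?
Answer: -117239/57923192 ≈ -0.0020240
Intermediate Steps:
u = 131 (u = -⅓*(-393) = 131)
P(D, a) = 2039/8 (P(D, a) = 5 + (⅛)*1999 = 5 + 1999/8 = 2039/8)
g(z) = 4*z (g(z) = 0 + 4*z = 4*z)
(P(-1534, u) + o(g(-30)))/(-3878619 - 3361780) = (2039/8 + (4*(-30))²)/(-3878619 - 3361780) = (2039/8 + (-120)²)/(-7240399) = (2039/8 + 14400)*(-1/7240399) = (117239/8)*(-1/7240399) = -117239/57923192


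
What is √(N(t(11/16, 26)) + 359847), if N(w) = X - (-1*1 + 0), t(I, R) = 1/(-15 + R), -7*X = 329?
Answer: 13*√2129 ≈ 599.83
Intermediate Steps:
X = -47 (X = -⅐*329 = -47)
N(w) = -46 (N(w) = -47 - (-1*1 + 0) = -47 - (-1 + 0) = -47 - 1*(-1) = -47 + 1 = -46)
√(N(t(11/16, 26)) + 359847) = √(-46 + 359847) = √359801 = 13*√2129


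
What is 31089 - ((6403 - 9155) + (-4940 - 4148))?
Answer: 42929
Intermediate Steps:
31089 - ((6403 - 9155) + (-4940 - 4148)) = 31089 - (-2752 - 9088) = 31089 - 1*(-11840) = 31089 + 11840 = 42929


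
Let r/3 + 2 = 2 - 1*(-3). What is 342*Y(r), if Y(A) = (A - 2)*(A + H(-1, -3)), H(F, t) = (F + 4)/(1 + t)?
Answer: 17955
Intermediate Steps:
r = 9 (r = -6 + 3*(2 - 1*(-3)) = -6 + 3*(2 + 3) = -6 + 3*5 = -6 + 15 = 9)
H(F, t) = (4 + F)/(1 + t)
Y(A) = (-2 + A)*(-3/2 + A) (Y(A) = (A - 2)*(A + (4 - 1)/(1 - 3)) = (-2 + A)*(A + 3/(-2)) = (-2 + A)*(A - 1/2*3) = (-2 + A)*(A - 3/2) = (-2 + A)*(-3/2 + A))
342*Y(r) = 342*(3 + 9**2 - 7/2*9) = 342*(3 + 81 - 63/2) = 342*(105/2) = 17955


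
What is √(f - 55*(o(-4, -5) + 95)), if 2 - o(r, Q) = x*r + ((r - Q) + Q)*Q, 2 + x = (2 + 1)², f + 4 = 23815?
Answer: 6*√501 ≈ 134.30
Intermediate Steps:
f = 23811 (f = -4 + 23815 = 23811)
x = 7 (x = -2 + (2 + 1)² = -2 + 3² = -2 + 9 = 7)
o(r, Q) = 2 - 7*r - Q*r (o(r, Q) = 2 - (7*r + ((r - Q) + Q)*Q) = 2 - (7*r + r*Q) = 2 - (7*r + Q*r) = 2 + (-7*r - Q*r) = 2 - 7*r - Q*r)
√(f - 55*(o(-4, -5) + 95)) = √(23811 - 55*((2 - 7*(-4) - 1*(-5)*(-4)) + 95)) = √(23811 - 55*((2 + 28 - 20) + 95)) = √(23811 - 55*(10 + 95)) = √(23811 - 55*105) = √(23811 - 5775) = √18036 = 6*√501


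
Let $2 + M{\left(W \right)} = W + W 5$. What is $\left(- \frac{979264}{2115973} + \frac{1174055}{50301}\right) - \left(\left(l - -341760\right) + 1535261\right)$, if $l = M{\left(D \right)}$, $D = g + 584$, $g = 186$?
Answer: $- \frac{200270861669871796}{106435557873} \approx -1.8816 \cdot 10^{6}$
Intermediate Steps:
$D = 770$ ($D = 186 + 584 = 770$)
$M{\left(W \right)} = -2 + 6 W$ ($M{\left(W \right)} = -2 + \left(W + W 5\right) = -2 + \left(W + 5 W\right) = -2 + 6 W$)
$l = 4618$ ($l = -2 + 6 \cdot 770 = -2 + 4620 = 4618$)
$\left(- \frac{979264}{2115973} + \frac{1174055}{50301}\right) - \left(\left(l - -341760\right) + 1535261\right) = \left(- \frac{979264}{2115973} + \frac{1174055}{50301}\right) - \left(\left(4618 - -341760\right) + 1535261\right) = \left(\left(-979264\right) \frac{1}{2115973} + 1174055 \cdot \frac{1}{50301}\right) - \left(\left(4618 + 341760\right) + 1535261\right) = \left(- \frac{979264}{2115973} + \frac{1174055}{50301}\right) - \left(346378 + 1535261\right) = \frac{2435010722051}{106435557873} - 1881639 = - \frac{200270861669871796}{106435557873}$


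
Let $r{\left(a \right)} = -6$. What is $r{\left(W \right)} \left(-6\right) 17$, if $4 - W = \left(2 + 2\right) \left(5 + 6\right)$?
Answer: $612$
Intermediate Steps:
$W = -40$ ($W = 4 - \left(2 + 2\right) \left(5 + 6\right) = 4 - 4 \cdot 11 = 4 - 44 = -40$)
$r{\left(W \right)} \left(-6\right) 17 = \left(-6\right) \left(-6\right) 17 = 36 \cdot 17 = 612$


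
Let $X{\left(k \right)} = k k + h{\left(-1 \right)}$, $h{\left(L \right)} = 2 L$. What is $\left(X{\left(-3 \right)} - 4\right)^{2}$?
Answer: $9$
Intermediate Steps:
$X{\left(k \right)} = -2 + k^{2}$ ($X{\left(k \right)} = k k + 2 \left(-1\right) = k^{2} - 2 = -2 + k^{2}$)
$\left(X{\left(-3 \right)} - 4\right)^{2} = \left(\left(-2 + \left(-3\right)^{2}\right) - 4\right)^{2} = \left(\left(-2 + 9\right) - 4\right)^{2} = \left(7 - 4\right)^{2} = 3^{2} = 9$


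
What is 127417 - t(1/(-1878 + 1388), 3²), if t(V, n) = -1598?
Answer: 129015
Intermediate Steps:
127417 - t(1/(-1878 + 1388), 3²) = 127417 - 1*(-1598) = 127417 + 1598 = 129015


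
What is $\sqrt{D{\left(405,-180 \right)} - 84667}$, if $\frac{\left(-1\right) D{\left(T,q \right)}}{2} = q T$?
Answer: $\sqrt{61133} \approx 247.25$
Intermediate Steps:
$D{\left(T,q \right)} = - 2 T q$ ($D{\left(T,q \right)} = - 2 q T = - 2 T q$)
$\sqrt{D{\left(405,-180 \right)} - 84667} = \sqrt{\left(-2\right) 405 \left(-180\right) - 84667} = \sqrt{145800 - 84667} = \sqrt{61133}$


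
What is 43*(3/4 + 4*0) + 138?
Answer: 681/4 ≈ 170.25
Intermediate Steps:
43*(3/4 + 4*0) + 138 = 43*(3*(¼) + 0) + 138 = 43*(¾ + 0) + 138 = 43*(¾) + 138 = 129/4 + 138 = 681/4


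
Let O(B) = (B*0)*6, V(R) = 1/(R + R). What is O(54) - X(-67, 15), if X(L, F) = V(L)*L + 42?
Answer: -85/2 ≈ -42.500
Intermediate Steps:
V(R) = 1/(2*R)
X(L, F) = 85/2 (X(L, F) = (1/(2*L))*L + 42 = ½ + 42 = 85/2)
O(B) = 0 (O(B) = 0*6 = 0)
O(54) - X(-67, 15) = 0 - 1*85/2 = 0 - 85/2 = -85/2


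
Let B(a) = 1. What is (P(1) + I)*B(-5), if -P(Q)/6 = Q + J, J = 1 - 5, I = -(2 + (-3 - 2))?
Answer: 21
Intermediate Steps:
I = 3 (I = -(2 - 5) = -1*(-3) = 3)
J = -4
P(Q) = 24 - 6*Q (P(Q) = -6*(Q - 4) = -6*(-4 + Q) = 24 - 6*Q)
(P(1) + I)*B(-5) = ((24 - 6*1) + 3)*1 = ((24 - 6) + 3)*1 = (18 + 3)*1 = 21*1 = 21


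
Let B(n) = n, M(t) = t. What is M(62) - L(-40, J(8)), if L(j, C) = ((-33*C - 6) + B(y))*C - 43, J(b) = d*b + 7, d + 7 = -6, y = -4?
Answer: 309632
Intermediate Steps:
d = -13 (d = -7 - 6 = -13)
J(b) = 7 - 13*b (J(b) = -13*b + 7 = 7 - 13*b)
L(j, C) = -43 + C*(-10 - 33*C) (L(j, C) = ((-33*C - 6) - 4)*C - 43 = ((-6 - 33*C) - 4)*C - 43 = (-10 - 33*C)*C - 43 = C*(-10 - 33*C) - 43 = -43 + C*(-10 - 33*C))
M(62) - L(-40, J(8)) = 62 - (-43 - 33*(7 - 13*8)**2 - 10*(7 - 13*8)) = 62 - (-43 - 33*(7 - 104)**2 - 10*(7 - 104)) = 62 - (-43 - 33*(-97)**2 - 10*(-97)) = 62 - (-43 - 33*9409 + 970) = 62 - (-43 - 310497 + 970) = 62 - 1*(-309570) = 62 + 309570 = 309632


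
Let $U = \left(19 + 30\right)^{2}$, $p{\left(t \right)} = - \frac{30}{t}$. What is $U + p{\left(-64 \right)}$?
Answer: $\frac{76847}{32} \approx 2401.5$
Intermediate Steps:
$U = 2401$ ($U = 49^{2} = 2401$)
$U + p{\left(-64 \right)} = 2401 - \frac{30}{-64} = 2401 - - \frac{15}{32} = 2401 + \frac{15}{32} = \frac{76847}{32}$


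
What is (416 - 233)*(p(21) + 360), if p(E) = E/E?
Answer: 66063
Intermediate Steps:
p(E) = 1
(416 - 233)*(p(21) + 360) = (416 - 233)*(1 + 360) = 183*361 = 66063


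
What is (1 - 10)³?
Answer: -729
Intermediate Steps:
(1 - 10)³ = (-9)³ = -729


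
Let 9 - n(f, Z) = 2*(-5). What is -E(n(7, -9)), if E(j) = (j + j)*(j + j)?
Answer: -1444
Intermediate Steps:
n(f, Z) = 19 (n(f, Z) = 9 - 2*(-5) = 9 - 1*(-10) = 9 + 10 = 19)
E(j) = 4*j² (E(j) = (2*j)*(2*j) = 4*j²)
-E(n(7, -9)) = -4*19² = -4*361 = -1*1444 = -1444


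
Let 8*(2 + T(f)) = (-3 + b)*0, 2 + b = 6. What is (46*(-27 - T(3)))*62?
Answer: -71300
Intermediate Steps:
b = 4 (b = -2 + 6 = 4)
T(f) = -2 (T(f) = -2 + ((-3 + 4)*0)/8 = -2 + (1*0)/8 = -2 + (⅛)*0 = -2 + 0 = -2)
(46*(-27 - T(3)))*62 = (46*(-27 - 1*(-2)))*62 = (46*(-27 + 2))*62 = (46*(-25))*62 = -1150*62 = -71300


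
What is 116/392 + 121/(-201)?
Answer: -6029/19698 ≈ -0.30607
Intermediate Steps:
116/392 + 121/(-201) = 116*(1/392) + 121*(-1/201) = 29/98 - 121/201 = -6029/19698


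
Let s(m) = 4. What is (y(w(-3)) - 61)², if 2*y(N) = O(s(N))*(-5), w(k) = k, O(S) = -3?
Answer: 11449/4 ≈ 2862.3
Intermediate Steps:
y(N) = 15/2 (y(N) = (-3*(-5))/2 = (½)*15 = 15/2)
(y(w(-3)) - 61)² = (15/2 - 61)² = (-107/2)² = 11449/4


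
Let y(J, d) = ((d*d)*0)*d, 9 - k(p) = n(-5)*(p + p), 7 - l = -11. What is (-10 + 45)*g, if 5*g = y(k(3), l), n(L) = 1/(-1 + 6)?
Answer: 0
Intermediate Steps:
l = 18 (l = 7 - 1*(-11) = 7 + 11 = 18)
n(L) = ⅕ (n(L) = 1/5 = ⅕)
k(p) = 9 - 2*p/5 (k(p) = 9 - (p + p)/5 = 9 - 2*p/5)
y(J, d) = 0 (y(J, d) = (d²*0)*d = 0*d = 0)
g = 0 (g = (⅕)*0 = 0)
(-10 + 45)*g = (-10 + 45)*0 = 35*0 = 0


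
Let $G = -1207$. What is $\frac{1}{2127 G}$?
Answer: $- \frac{1}{2567289} \approx -3.8952 \cdot 10^{-7}$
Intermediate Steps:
$\frac{1}{2127 G} = \frac{1}{2127 \left(-1207\right)} = \frac{1}{-2567289} = - \frac{1}{2567289}$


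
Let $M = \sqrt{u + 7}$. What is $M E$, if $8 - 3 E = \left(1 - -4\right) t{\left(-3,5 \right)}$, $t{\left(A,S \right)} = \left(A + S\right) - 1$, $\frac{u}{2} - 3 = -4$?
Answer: $\sqrt{5} \approx 2.2361$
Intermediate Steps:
$u = -2$ ($u = 6 + 2 \left(-4\right) = 6 - 8 = -2$)
$M = \sqrt{5}$ ($M = \sqrt{-2 + 7} = \sqrt{5} \approx 2.2361$)
$t{\left(A,S \right)} = -1 + A + S$
$E = 1$ ($E = \frac{8}{3} - \frac{\left(1 - -4\right) \left(-1 - 3 + 5\right)}{3} = \frac{8}{3} - \frac{\left(1 + 4\right) 1}{3} = \frac{8}{3} - \frac{5 \cdot 1}{3} = \frac{8}{3} - \frac{5}{3} = 1$)
$M E = \sqrt{5} \cdot 1 = \sqrt{5}$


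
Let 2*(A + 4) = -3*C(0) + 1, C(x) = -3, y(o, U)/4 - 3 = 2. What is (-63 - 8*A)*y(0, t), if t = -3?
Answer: -1420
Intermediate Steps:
y(o, U) = 20 (y(o, U) = 12 + 4*2 = 12 + 8 = 20)
A = 1 (A = -4 + (-3*(-3) + 1)/2 = -4 + (9 + 1)/2 = -4 + (1/2)*10 = -4 + 5 = 1)
(-63 - 8*A)*y(0, t) = (-63 - 8*1)*20 = (-63 - 8)*20 = -71*20 = -1420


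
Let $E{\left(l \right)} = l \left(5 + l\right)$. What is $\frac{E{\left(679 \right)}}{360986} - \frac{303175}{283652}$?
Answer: $\frac{11148134861}{51197200436} \approx 0.21775$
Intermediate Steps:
$\frac{E{\left(679 \right)}}{360986} - \frac{303175}{283652} = \frac{679 \left(5 + 679\right)}{360986} - \frac{303175}{283652} = 679 \cdot 684 \cdot \frac{1}{360986} - \frac{303175}{283652} = 464436 \cdot \frac{1}{360986} - \frac{303175}{283652} = \frac{232218}{180493} - \frac{303175}{283652} = \frac{11148134861}{51197200436}$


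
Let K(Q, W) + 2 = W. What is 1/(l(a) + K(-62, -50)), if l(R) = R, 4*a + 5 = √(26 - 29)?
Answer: -71/3781 - I*√3/11343 ≈ -0.018778 - 0.0001527*I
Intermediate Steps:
K(Q, W) = -2 + W
a = -5/4 + I*√3/4 (a = -5/4 + √(26 - 29)/4 = -5/4 + √(-3)/4 = -5/4 + (I*√3)/4 = -5/4 + I*√3/4 ≈ -1.25 + 0.43301*I)
1/(l(a) + K(-62, -50)) = 1/((-5/4 + I*√3/4) + (-2 - 50)) = 1/((-5/4 + I*√3/4) - 52) = 1/(-213/4 + I*√3/4)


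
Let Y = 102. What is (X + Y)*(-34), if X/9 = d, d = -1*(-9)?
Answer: -6222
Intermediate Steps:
d = 9
X = 81 (X = 9*9 = 81)
(X + Y)*(-34) = (81 + 102)*(-34) = 183*(-34) = -6222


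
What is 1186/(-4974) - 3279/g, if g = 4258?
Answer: -10679867/10589646 ≈ -1.0085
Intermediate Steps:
1186/(-4974) - 3279/g = 1186/(-4974) - 3279/4258 = 1186*(-1/4974) - 3279*1/4258 = -593/2487 - 3279/4258 = -10679867/10589646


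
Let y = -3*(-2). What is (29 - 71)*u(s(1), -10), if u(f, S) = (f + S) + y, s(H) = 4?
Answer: 0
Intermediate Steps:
y = 6
u(f, S) = 6 + S + f (u(f, S) = (f + S) + 6 = (S + f) + 6 = 6 + S + f)
(29 - 71)*u(s(1), -10) = (29 - 71)*(6 - 10 + 4) = -42*0 = 0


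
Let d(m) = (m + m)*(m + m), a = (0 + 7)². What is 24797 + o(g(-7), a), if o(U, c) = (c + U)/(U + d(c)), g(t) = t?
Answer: 11332231/457 ≈ 24797.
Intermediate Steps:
a = 49 (a = 7² = 49)
d(m) = 4*m² (d(m) = (2*m)*(2*m) = 4*m²)
o(U, c) = (U + c)/(U + 4*c²) (o(U, c) = (c + U)/(U + 4*c²) = (U + c)/(U + 4*c²))
24797 + o(g(-7), a) = 24797 + (-7 + 49)/(-7 + 4*49²) = 24797 + 42/(-7 + 4*2401) = 24797 + 42/(-7 + 9604) = 24797 + 42/9597 = 24797 + (1/9597)*42 = 24797 + 2/457 = 11332231/457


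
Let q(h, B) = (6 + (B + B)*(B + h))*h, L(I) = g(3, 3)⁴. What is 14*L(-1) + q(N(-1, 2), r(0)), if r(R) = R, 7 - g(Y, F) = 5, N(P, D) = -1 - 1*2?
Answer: 206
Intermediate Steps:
N(P, D) = -3 (N(P, D) = -1 - 2 = -3)
g(Y, F) = 2 (g(Y, F) = 7 - 1*5 = 7 - 5 = 2)
L(I) = 16 (L(I) = 2⁴ = 16)
q(h, B) = h*(6 + 2*B*(B + h)) (q(h, B) = (6 + (2*B)*(B + h))*h = (6 + 2*B*(B + h))*h = h*(6 + 2*B*(B + h)))
14*L(-1) + q(N(-1, 2), r(0)) = 14*16 + 2*(-3)*(3 + 0² + 0*(-3)) = 224 + 2*(-3)*(3 + 0 + 0) = 224 + 2*(-3)*3 = 224 - 18 = 206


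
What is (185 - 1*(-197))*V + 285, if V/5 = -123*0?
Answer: 285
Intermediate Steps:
V = 0 (V = 5*(-123*0) = 5*0 = 0)
(185 - 1*(-197))*V + 285 = (185 - 1*(-197))*0 + 285 = (185 + 197)*0 + 285 = 382*0 + 285 = 0 + 285 = 285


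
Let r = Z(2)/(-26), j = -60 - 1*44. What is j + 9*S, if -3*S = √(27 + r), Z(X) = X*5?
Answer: -104 - 3*√4498/13 ≈ -119.48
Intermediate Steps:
j = -104 (j = -60 - 44 = -104)
Z(X) = 5*X
r = -5/13 (r = (5*2)/(-26) = 10*(-1/26) = -5/13 ≈ -0.38462)
S = -√4498/39 (S = -√(27 - 5/13)/3 = -√4498/39 ≈ -1.7197)
j + 9*S = -104 + 9*(-√4498/39) = -104 - 3*√4498/13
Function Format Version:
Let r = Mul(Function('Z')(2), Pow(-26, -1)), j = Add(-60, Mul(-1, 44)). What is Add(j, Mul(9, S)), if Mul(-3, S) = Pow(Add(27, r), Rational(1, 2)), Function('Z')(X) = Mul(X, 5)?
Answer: Add(-104, Mul(Rational(-3, 13), Pow(4498, Rational(1, 2)))) ≈ -119.48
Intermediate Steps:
j = -104 (j = Add(-60, -44) = -104)
Function('Z')(X) = Mul(5, X)
r = Rational(-5, 13) (r = Mul(Mul(5, 2), Pow(-26, -1)) = Mul(10, Rational(-1, 26)) = Rational(-5, 13) ≈ -0.38462)
S = Mul(Rational(-1, 39), Pow(4498, Rational(1, 2))) (S = Mul(Rational(-1, 3), Pow(Add(27, Rational(-5, 13)), Rational(1, 2))) = Mul(Rational(-1, 3), Pow(Rational(346, 13), Rational(1, 2))) = Mul(Rational(-1, 3), Mul(Rational(1, 13), Pow(4498, Rational(1, 2)))) = Mul(Rational(-1, 39), Pow(4498, Rational(1, 2))) ≈ -1.7197)
Add(j, Mul(9, S)) = Add(-104, Mul(9, Mul(Rational(-1, 39), Pow(4498, Rational(1, 2))))) = Add(-104, Mul(Rational(-3, 13), Pow(4498, Rational(1, 2))))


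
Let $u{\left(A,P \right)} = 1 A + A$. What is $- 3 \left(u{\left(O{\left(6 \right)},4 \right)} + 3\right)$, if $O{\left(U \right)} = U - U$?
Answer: $-9$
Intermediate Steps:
$O{\left(U \right)} = 0$
$u{\left(A,P \right)} = 2 A$ ($u{\left(A,P \right)} = A + A = 2 A$)
$- 3 \left(u{\left(O{\left(6 \right)},4 \right)} + 3\right) = - 3 \left(2 \cdot 0 + 3\right) = - 3 \left(0 + 3\right) = \left(-3\right) 3 = -9$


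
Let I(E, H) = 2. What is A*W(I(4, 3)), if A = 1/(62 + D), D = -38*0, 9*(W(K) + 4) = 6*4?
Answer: -2/93 ≈ -0.021505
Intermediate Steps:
W(K) = -4/3 (W(K) = -4 + (6*4)/9 = -4 + (⅑)*24 = -4 + 8/3 = -4/3)
D = 0
A = 1/62 (A = 1/(62 + 0) = 1/62 ≈ 0.016129)
A*W(I(4, 3)) = (1/62)*(-4/3) = -2/93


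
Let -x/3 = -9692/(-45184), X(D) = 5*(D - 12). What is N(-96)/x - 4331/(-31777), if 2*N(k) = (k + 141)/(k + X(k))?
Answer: 780528309/4080770563 ≈ 0.19127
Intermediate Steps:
X(D) = -60 + 5*D (X(D) = 5*(-12 + D) = -60 + 5*D)
x = -7269/11296 (x = -(-29076)/(-45184) = -(-29076)*(-1)/45184 = -3*2423/11296 = -7269/11296 ≈ -0.64350)
N(k) = (141 + k)/(2*(-60 + 6*k)) (N(k) = ((k + 141)/(k + (-60 + 5*k)))/2 = ((141 + k)/(-60 + 6*k))/2 = (141 + k)/(2*(-60 + 6*k)))
N(-96)/x - 4331/(-31777) = ((141 - 96)/(12*(-10 - 96)))/(-7269/11296) - 4331/(-31777) = ((1/12)*45/(-106))*(-11296/7269) - 4331*(-1/31777) = ((1/12)*(-1/106)*45)*(-11296/7269) + 4331/31777 = -15/424*(-11296/7269) + 4331/31777 = 7060/128419 + 4331/31777 = 780528309/4080770563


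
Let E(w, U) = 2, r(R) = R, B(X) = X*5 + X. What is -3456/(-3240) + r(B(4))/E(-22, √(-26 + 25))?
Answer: 196/15 ≈ 13.067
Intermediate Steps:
B(X) = 6*X (B(X) = 5*X + X = 6*X)
-3456/(-3240) + r(B(4))/E(-22, √(-26 + 25)) = -3456/(-3240) + (6*4)/2 = -3456*(-1/3240) + 24*(½) = 16/15 + 12 = 196/15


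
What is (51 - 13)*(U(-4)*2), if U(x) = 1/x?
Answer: -19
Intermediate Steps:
(51 - 13)*(U(-4)*2) = (51 - 13)*(2/(-4)) = 38*(-1/4*2) = 38*(-1/2) = -19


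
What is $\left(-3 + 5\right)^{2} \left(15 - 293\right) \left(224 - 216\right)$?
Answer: $-8896$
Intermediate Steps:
$\left(-3 + 5\right)^{2} \left(15 - 293\right) \left(224 - 216\right) = 2^{2} \left(- 278 \left(224 - 216\right)\right) = 4 \left(\left(-278\right) 8\right) = 4 \left(-2224\right) = -8896$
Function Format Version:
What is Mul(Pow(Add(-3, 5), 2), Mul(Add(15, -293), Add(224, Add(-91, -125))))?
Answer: -8896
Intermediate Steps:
Mul(Pow(Add(-3, 5), 2), Mul(Add(15, -293), Add(224, Add(-91, -125)))) = Mul(Pow(2, 2), Mul(-278, Add(224, -216))) = Mul(4, Mul(-278, 8)) = Mul(4, -2224) = -8896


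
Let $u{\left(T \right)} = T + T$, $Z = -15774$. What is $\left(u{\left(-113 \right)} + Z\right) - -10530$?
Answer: $-5470$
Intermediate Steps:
$u{\left(T \right)} = 2 T$
$\left(u{\left(-113 \right)} + Z\right) - -10530 = \left(2 \left(-113\right) - 15774\right) - -10530 = \left(-226 - 15774\right) + 10530 = -16000 + 10530 = -5470$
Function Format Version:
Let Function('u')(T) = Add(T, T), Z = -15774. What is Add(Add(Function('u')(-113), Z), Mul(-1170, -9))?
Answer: -5470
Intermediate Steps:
Function('u')(T) = Mul(2, T)
Add(Add(Function('u')(-113), Z), Mul(-1170, -9)) = Add(Add(Mul(2, -113), -15774), Mul(-1170, -9)) = Add(Add(-226, -15774), 10530) = Add(-16000, 10530) = -5470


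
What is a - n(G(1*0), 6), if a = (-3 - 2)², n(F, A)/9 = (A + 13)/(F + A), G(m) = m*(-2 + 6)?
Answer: -7/2 ≈ -3.5000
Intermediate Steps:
G(m) = 4*m (G(m) = m*4 = 4*m)
n(F, A) = 9*(13 + A)/(A + F) (n(F, A) = 9*((A + 13)/(F + A)) = 9*((13 + A)/(A + F)) = 9*(13 + A)/(A + F))
a = 25 (a = (-5)² = 25)
a - n(G(1*0), 6) = 25 - 9*(13 + 6)/(6 + 4*(1*0)) = 25 - 9*19/(6 + 4*0) = 25 - 9*19/(6 + 0) = 25 - 9*19/6 = 25 - 1*57/2 = 25 - 57/2 = -7/2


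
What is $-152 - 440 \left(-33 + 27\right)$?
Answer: $2488$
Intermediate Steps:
$-152 - 440 \left(-33 + 27\right) = -152 - -2640 = -152 + 2640 = 2488$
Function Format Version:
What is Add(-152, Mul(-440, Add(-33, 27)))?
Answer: 2488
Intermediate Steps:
Add(-152, Mul(-440, Add(-33, 27))) = Add(-152, Mul(-440, -6)) = Add(-152, 2640) = 2488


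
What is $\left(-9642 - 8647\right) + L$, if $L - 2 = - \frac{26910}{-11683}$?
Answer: $- \frac{213620111}{11683} \approx -18285.0$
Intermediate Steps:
$L = \frac{50276}{11683}$ ($L = 2 - \frac{26910}{-11683} = 2 - - \frac{26910}{11683} = 2 + \frac{26910}{11683} = \frac{50276}{11683} \approx 4.3033$)
$\left(-9642 - 8647\right) + L = \left(-9642 - 8647\right) + \frac{50276}{11683} = -18289 + \frac{50276}{11683} = - \frac{213620111}{11683}$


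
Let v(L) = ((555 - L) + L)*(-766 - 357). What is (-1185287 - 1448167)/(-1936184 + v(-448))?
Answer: 2633454/2559449 ≈ 1.0289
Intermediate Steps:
v(L) = -623265 (v(L) = 555*(-1123) = -623265)
(-1185287 - 1448167)/(-1936184 + v(-448)) = (-1185287 - 1448167)/(-1936184 - 623265) = -2633454/(-2559449) = -2633454*(-1/2559449) = 2633454/2559449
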